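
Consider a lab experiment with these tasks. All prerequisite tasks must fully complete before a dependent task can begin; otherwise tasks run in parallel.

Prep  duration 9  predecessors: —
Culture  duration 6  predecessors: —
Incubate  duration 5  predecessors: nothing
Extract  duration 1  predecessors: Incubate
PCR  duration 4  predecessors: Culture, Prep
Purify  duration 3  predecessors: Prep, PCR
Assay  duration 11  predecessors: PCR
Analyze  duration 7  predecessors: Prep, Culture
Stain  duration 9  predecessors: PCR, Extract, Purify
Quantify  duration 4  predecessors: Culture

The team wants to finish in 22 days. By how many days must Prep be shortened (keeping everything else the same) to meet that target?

3

Current finish: 25 days; target: 22.
Prep is on every critical path, so each day cut from Prep cuts the finish by one (this holds down to a finish of 22).
Need 25 − 22 = 3 days off Prep → Prep becomes 6 days, finish becomes 22.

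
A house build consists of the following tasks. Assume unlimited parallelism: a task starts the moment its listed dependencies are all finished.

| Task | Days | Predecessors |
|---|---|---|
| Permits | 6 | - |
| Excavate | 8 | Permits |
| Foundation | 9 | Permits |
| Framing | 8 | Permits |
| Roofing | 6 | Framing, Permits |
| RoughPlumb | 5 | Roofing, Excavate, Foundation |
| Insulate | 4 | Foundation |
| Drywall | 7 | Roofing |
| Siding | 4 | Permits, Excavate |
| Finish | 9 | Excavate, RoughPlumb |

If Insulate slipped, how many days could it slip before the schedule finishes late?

15

Critical path: Permits→Framing→Roofing→RoughPlumb→Finish = 6+8+6+5+9 = 34, so the finish is 34 days.
The longest chain containing Insulate totals 19 days.
So Insulate can slip 34 − 19 = 15 days.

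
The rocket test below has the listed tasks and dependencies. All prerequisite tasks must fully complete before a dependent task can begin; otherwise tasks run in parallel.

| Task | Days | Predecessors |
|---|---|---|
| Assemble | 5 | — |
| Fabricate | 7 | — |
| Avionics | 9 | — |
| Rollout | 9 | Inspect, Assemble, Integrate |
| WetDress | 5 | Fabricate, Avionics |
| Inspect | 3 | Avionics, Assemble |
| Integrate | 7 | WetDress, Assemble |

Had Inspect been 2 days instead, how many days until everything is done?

The binding path is Avionics→WetDress→Integrate→Rollout = 9+5+7+9 = 30; finish at 30 days.
The longest path through Inspect is only 21 days, so Inspect has float 9.
No other chain overtakes it, so the finish is 30 days.

30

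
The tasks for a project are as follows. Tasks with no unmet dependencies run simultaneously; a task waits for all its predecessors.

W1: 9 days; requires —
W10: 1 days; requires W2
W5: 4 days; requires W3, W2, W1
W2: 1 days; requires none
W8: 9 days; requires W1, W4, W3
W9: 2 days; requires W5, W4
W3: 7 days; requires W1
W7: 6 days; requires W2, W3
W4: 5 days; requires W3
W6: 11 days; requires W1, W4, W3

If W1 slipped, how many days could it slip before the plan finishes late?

The longest chain is W1→W3→W4→W6 = 9+7+5+11 = 32; overall finish 32 days.
The longest chain containing W1 totals 32 days.
Float = 32 − 32 = 0.

0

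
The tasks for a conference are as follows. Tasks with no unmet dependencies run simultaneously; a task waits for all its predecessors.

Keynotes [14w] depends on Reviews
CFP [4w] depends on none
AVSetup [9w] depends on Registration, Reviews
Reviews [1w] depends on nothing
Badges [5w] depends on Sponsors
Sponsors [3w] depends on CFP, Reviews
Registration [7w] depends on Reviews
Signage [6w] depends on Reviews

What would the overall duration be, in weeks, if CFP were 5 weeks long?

Baseline: Reviews→Registration→AVSetup = 1+7+9 = 17 → 17 weeks.
CFP has 5 weeks of float (longest path through it is 12).
That remains the longest chain; total 17 weeks.

17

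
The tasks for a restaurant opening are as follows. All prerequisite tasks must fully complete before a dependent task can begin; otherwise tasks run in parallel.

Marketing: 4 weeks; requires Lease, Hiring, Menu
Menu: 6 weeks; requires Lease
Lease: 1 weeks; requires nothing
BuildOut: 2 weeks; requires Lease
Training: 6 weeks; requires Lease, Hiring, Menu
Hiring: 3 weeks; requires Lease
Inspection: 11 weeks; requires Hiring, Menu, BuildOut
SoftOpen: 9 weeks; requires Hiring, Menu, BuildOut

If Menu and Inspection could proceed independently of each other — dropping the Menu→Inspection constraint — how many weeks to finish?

16

Before: longest chain Lease→Menu→Inspection = 1+6+11 = 18, finish 18.
Without Menu→Inspection, Inspection's earliest start moves from 7 to 4.
After: Lease→Menu→SoftOpen = 1+6+9 = 16 → 16 weeks.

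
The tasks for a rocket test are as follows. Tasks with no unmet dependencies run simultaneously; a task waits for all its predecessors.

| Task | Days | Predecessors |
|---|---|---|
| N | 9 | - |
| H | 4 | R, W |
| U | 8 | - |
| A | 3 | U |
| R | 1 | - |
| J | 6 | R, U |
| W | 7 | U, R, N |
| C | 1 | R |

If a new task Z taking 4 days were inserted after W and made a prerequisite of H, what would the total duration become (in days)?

Originally the job takes 20 days.
With Z inserted, H now waits for max(R, W, Z).
New critical path: N→W→Z→H = 9+7+4+4 = 24 ⇒ 24 days.

24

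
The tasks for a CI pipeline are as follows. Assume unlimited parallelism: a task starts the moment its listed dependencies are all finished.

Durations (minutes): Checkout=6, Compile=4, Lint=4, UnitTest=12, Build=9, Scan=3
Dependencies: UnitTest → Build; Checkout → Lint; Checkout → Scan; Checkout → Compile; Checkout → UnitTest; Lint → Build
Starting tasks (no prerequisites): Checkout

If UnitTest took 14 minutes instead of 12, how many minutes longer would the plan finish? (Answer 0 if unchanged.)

Baseline: Checkout→UnitTest→Build = 6+12+9 = 27 → 27 minutes.
Since UnitTest is critical, the +2 change carries straight to that chain (now 29 minutes).
The critical path is still Checkout→UnitTest→Build; finish is now 29 minutes.
Change in finish: 29 − 27 = +2 minutes.

2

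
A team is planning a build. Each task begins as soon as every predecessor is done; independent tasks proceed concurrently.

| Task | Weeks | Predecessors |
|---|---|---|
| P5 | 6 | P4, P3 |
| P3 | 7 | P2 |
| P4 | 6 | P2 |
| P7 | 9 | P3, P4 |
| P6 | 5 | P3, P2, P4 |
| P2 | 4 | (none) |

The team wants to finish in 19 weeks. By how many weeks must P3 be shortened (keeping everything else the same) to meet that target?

1

Current finish: 20 weeks; target: 19.
P3 is on every critical path, so each week cut from P3 cuts the finish by one (this holds down to a finish of 19).
Need 20 − 19 = 1 week off P3 → P3 becomes 6 weeks, finish becomes 19.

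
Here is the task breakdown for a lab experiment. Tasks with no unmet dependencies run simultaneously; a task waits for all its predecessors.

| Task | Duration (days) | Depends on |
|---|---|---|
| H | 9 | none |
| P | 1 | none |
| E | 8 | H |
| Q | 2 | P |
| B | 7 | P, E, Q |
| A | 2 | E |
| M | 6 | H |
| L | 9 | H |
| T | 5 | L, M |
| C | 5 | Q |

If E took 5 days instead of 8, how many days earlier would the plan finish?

1

Baseline: H→E→B = 9+8+7 = 24 → 24 days.
E is on the critical path; changing it to 5 makes that path 21 days.
Now H→L→T = 9+9+5 = 23 is longest, so the finish becomes 23 days.
Change in finish: 23 − 24 = -1 days.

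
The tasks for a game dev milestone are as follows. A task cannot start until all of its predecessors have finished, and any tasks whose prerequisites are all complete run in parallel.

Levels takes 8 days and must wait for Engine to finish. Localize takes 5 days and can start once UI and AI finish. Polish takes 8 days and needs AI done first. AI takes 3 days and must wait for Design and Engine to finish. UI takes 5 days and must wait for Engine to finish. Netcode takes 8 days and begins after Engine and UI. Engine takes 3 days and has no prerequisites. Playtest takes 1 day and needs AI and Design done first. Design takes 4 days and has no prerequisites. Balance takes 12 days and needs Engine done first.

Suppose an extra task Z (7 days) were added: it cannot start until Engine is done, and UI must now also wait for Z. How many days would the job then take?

23

Originally the job takes 16 days.
With Z inserted, UI now waits for max(Engine, Z).
New critical path: Engine→Z→UI→Netcode = 3+7+5+8 = 23 ⇒ 23 days.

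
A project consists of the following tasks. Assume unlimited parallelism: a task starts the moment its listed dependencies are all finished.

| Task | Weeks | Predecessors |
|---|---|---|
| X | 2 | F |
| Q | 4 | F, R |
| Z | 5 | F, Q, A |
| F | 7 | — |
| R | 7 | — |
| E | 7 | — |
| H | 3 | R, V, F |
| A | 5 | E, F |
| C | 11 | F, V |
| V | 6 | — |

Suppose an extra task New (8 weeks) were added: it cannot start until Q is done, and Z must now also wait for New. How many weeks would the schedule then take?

24

Originally the schedule takes 18 weeks.
With New inserted, Z now waits for max(F, Q, A, New).
New critical path: R→Q→New→Z = 7+4+8+5 = 24 ⇒ 24 weeks.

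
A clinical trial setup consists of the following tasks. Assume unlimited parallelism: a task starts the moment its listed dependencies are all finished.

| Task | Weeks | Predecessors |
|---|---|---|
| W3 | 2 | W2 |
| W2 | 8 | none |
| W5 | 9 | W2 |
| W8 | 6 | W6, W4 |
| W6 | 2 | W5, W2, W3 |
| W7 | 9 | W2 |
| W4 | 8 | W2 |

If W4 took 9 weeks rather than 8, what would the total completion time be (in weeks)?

25

Baseline: W2→W5→W6→W8 = 8+9+2+6 = 25 → 25 weeks.
The longest path through W4 is only 22 weeks, so W4 has float 3.
The critical path is still W2→W5→W6→W8; finish is now 25 weeks.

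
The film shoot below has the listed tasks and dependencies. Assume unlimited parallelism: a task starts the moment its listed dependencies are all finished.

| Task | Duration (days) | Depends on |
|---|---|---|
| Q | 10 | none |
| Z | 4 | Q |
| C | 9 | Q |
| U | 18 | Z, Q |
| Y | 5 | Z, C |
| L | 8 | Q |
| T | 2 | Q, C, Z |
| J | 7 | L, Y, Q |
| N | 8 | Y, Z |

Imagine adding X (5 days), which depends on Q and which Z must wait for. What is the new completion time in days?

Originally the plan takes 32 days.
With X inserted, Z now waits for max(Q, X).
New critical path: Q→X→Z→U = 10+5+4+18 = 37 ⇒ 37 days.

37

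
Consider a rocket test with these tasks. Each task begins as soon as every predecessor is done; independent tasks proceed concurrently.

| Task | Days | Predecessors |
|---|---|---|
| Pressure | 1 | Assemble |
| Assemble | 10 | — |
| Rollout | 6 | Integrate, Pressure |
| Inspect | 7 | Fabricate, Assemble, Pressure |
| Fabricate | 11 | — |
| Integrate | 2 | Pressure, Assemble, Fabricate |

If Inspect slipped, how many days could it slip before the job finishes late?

The longest chain is Fabricate→Integrate→Rollout = 11+2+6 = 19; overall finish 19 days.
Longest path through Inspect: 18 days (earliest finish 18, latest finish 19).
So Inspect can slip 19 − 18 = 1 day.

1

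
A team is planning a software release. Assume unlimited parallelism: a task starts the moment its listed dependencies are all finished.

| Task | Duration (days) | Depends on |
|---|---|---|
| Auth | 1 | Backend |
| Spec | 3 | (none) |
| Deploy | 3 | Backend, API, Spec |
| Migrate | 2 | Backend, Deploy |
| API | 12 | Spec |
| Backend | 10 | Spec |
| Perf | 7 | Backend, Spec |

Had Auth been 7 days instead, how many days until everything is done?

Baseline: Spec→Backend→Perf = 3+10+7 = 20 → 20 days.
Auth is off the critical path — its longest chain is 14 days, giving 6 of slack.
The binding chain switches to Spec→Backend→Auth = 3+10+7 = 20; finish 20 days.

20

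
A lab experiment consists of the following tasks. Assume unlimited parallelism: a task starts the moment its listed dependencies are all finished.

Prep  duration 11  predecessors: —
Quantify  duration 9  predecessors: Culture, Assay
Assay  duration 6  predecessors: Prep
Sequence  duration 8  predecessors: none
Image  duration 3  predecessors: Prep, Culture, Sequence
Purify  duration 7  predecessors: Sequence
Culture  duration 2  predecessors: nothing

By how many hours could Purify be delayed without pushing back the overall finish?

11

Prep→Assay→Quantify = 11+6+9 = 26 sets the makespan at 26 hours.
The longest chain containing Purify totals 15 hours.
Float = 26 − 15 = 11.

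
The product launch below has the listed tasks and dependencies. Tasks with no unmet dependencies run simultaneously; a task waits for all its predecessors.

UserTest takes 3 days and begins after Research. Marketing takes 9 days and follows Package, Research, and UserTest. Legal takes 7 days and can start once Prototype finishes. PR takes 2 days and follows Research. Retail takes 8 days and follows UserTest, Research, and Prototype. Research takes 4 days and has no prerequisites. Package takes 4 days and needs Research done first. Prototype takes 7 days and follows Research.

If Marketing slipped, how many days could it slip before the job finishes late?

2

The longest chain is Research→Prototype→Retail = 4+7+8 = 19; overall finish 19 days.
Marketing finishes as early as 17 and must finish by 19.
So Marketing can slip 19 − 17 = 2 days.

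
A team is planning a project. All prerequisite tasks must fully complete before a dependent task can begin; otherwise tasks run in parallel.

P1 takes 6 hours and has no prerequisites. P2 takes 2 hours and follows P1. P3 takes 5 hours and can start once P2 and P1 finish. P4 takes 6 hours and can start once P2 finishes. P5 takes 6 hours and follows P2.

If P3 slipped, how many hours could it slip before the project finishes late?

1

The longest chain is P1→P2→P4 = 6+2+6 = 14; overall finish 14 hours.
Longest path through P3: 13 hours (earliest finish 13, latest finish 14).
So P3 can slip 14 − 13 = 1 hour.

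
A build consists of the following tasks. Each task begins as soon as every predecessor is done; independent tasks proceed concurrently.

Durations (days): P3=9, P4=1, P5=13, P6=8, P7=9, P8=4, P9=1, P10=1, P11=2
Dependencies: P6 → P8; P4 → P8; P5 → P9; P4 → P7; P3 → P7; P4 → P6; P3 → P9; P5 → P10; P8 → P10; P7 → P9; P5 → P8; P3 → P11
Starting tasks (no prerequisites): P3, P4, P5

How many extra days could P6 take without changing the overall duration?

P3→P7→P9 = 9+9+1 = 19 sets the makespan at 19 days.
Longest path through P6: 14 days (earliest finish 9, latest finish 14).
So P6 can slip 14 − 9 = 5 days.

5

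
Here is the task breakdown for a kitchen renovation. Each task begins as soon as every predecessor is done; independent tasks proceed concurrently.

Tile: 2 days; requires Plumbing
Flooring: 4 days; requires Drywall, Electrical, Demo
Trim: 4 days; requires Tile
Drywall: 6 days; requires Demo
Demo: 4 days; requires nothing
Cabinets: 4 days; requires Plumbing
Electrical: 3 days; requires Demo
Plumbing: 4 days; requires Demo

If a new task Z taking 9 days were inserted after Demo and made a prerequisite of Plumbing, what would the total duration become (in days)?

Originally the plan takes 14 days.
With Z inserted, Plumbing now waits for max(Demo, Z).
New critical path: Demo→Z→Plumbing→Tile→Trim = 4+9+4+2+4 = 23 ⇒ 23 days.

23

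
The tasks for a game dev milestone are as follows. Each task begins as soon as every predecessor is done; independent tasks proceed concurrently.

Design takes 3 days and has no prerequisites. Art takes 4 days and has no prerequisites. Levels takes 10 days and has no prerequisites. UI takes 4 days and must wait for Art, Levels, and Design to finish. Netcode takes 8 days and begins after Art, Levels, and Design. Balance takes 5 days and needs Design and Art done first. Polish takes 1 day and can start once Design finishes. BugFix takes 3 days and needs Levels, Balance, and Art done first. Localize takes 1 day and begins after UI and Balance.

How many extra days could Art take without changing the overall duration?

The longest chain is Levels→Netcode = 10+8 = 18; overall finish 18 days.
The longest chain containing Art totals 12 days.
Slack of Art = 6 − 0 = 6 days.

6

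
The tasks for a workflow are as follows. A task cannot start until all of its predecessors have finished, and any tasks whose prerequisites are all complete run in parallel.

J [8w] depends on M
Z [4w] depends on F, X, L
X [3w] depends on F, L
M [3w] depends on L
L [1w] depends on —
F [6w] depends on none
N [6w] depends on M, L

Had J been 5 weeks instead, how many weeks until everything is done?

13

The binding path is F→X→Z = 6+3+4 = 13; finish at 13 weeks.
The longest path through J is only 12 weeks, so J has float 1.
That remains the longest chain; total 13 weeks.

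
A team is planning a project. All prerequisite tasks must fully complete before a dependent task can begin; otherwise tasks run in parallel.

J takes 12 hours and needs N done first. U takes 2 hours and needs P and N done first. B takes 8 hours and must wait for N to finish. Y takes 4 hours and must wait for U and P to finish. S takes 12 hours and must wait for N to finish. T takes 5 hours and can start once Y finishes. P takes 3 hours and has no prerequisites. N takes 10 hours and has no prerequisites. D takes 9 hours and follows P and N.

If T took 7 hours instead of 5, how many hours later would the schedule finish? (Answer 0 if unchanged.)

Baseline: N→S = 10+12 = 22 → 22 hours.
T is off the critical path — its longest chain is 21 hours, giving 1 of slack.
The binding chain switches to N→U→Y→T = 10+2+4+7 = 23; finish 23 hours.
Change in finish: 23 − 22 = +1 hours.

1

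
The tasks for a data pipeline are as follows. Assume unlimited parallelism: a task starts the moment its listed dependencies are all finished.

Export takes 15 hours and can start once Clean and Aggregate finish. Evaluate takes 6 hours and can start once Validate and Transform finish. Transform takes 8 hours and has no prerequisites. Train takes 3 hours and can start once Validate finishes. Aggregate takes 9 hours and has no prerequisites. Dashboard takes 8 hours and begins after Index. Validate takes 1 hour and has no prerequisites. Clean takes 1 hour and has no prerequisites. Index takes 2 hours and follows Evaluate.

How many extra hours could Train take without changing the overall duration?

20

The longest chain is Transform→Evaluate→Index→Dashboard = 8+6+2+8 = 24; overall finish 24 hours.
Train finishes as early as 4 and must finish by 24.
So Train can slip 24 − 4 = 20 hours.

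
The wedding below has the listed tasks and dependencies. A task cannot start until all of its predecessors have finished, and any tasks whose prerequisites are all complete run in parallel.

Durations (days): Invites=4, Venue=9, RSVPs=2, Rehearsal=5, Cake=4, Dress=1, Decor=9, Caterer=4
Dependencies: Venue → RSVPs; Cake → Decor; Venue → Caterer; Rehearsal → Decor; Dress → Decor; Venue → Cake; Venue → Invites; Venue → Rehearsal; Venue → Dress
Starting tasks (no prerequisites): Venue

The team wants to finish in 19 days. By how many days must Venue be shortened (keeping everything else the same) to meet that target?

4

Current finish: 23 days; target: 19.
Venue is on every critical path, so each day cut from Venue cuts the finish by one (this holds down to a finish of 15).
Need 23 − 19 = 4 days off Venue → Venue becomes 5 days, finish becomes 19.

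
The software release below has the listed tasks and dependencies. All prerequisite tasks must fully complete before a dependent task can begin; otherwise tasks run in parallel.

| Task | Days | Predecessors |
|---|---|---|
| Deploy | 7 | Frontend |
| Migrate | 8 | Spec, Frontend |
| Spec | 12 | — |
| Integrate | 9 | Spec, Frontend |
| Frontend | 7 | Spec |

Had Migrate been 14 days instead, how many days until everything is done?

As given, the longest chain is Spec→Frontend→Integrate = 12+7+9 = 28, so the finish is 28 days.
Migrate has 1 day of float (longest path through it is 27).
The binding chain switches to Spec→Frontend→Migrate = 12+7+14 = 33; finish 33 days.

33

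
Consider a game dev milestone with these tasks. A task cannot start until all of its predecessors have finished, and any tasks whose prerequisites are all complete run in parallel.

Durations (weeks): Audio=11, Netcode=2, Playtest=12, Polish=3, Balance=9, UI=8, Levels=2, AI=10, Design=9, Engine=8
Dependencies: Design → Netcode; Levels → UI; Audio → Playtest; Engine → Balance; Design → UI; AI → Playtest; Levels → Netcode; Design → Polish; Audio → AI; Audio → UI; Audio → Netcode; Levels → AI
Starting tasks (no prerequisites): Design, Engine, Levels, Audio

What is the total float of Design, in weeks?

16

Critical path: Audio→AI→Playtest = 11+10+12 = 33, so the finish is 33 weeks.
Longest path through Design: 17 weeks (earliest finish 9, latest finish 25).
Float = 33 − 17 = 16.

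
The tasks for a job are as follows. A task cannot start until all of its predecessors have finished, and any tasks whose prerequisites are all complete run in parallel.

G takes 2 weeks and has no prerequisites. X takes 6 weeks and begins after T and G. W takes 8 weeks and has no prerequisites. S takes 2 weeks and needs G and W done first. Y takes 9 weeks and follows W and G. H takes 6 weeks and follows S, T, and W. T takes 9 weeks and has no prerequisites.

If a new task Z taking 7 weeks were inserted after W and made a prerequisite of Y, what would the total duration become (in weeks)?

Originally the plan takes 17 weeks.
With Z inserted, Y now waits for max(W, G, Z).
New critical path: W→Z→Y = 8+7+9 = 24 ⇒ 24 weeks.

24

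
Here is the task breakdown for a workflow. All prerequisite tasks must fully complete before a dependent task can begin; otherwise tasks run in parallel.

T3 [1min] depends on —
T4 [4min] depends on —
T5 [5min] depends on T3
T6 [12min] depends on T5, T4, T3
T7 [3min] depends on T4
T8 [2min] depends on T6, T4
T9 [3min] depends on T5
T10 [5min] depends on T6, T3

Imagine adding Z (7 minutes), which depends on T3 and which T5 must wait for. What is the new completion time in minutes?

30

Originally the plan takes 23 minutes.
With Z inserted, T5 now waits for max(T3, Z).
New critical path: T3→Z→T5→T6→T10 = 1+7+5+12+5 = 30 ⇒ 30 minutes.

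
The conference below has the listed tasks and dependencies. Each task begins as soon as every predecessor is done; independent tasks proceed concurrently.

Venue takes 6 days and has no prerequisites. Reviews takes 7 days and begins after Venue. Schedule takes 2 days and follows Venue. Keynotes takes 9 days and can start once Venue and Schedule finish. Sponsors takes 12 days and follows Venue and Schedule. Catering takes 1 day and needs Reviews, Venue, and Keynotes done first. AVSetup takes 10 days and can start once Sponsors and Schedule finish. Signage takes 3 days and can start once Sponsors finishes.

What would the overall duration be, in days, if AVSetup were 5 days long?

25

The binding path is Venue→Schedule→Sponsors→AVSetup = 6+2+12+10 = 30; finish at 30 days.
AVSetup is on the critical path; changing it to 5 makes that path 25 days.
The critical path is still Venue→Schedule→Sponsors→AVSetup; finish is now 25 days.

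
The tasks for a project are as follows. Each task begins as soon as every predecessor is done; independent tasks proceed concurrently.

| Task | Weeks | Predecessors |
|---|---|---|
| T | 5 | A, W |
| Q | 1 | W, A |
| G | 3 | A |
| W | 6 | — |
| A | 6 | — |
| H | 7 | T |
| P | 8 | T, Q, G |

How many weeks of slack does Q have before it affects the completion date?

The longest chain is A→T→P = 6+5+8 = 19; overall finish 19 weeks.
Q finishes as early as 7 and must finish by 11.
So Q can slip 11 − 7 = 4 weeks.

4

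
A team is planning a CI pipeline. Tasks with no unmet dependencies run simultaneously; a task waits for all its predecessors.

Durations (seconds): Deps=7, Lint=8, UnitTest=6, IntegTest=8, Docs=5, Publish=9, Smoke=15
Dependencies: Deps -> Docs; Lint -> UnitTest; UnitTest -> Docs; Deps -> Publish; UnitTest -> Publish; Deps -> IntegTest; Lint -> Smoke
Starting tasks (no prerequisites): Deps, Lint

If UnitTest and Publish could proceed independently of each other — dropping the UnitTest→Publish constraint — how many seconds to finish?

With the dependency in place, Lint→UnitTest→Publish = 8+6+9 = 23 sets the finish at 23 seconds.
Without UnitTest→Publish, Publish's earliest start moves from 14 to 7.
The longest chain is now Lint→Smoke = 8+15 = 23, so the schedule takes 23 seconds.

23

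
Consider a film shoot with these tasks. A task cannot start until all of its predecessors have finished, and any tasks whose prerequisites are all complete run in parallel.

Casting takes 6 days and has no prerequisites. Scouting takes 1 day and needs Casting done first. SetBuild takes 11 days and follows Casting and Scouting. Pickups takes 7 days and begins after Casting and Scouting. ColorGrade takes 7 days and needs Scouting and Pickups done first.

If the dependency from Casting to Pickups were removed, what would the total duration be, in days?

21

Original critical path: Casting→Scouting→Pickups→ColorGrade = 6+1+7+7 = 21 ⇒ 21 days.
Dropping Casting→Pickups doesn't change Pickups's earliest start (7); another predecessor still binds.
New critical path: Casting→Scouting→Pickups→ColorGrade = 6+1+7+7 = 21 ⇒ 21 days.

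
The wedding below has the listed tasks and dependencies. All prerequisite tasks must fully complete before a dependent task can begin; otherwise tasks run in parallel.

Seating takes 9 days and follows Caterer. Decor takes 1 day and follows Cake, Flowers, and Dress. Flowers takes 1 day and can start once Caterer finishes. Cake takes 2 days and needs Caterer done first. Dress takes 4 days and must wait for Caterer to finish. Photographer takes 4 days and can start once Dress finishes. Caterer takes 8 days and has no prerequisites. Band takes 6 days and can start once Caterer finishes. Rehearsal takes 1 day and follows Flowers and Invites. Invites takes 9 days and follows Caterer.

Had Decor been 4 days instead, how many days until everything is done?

Actual critical path: Caterer→Invites→Rehearsal = 8+9+1 = 18 ⇒ 18 days.
Decor is off the critical path — its longest chain is 13 days, giving 5 of slack.
The critical path is still Caterer→Invites→Rehearsal; finish is now 18 days.

18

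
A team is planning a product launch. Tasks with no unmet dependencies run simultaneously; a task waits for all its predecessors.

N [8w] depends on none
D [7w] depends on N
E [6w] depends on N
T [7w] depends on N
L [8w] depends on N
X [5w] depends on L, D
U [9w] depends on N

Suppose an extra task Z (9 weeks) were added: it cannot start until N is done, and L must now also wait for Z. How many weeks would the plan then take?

Originally the plan takes 21 weeks.
With Z inserted, L now waits for max(N, Z).
New critical path: N→Z→L→X = 8+9+8+5 = 30 ⇒ 30 weeks.

30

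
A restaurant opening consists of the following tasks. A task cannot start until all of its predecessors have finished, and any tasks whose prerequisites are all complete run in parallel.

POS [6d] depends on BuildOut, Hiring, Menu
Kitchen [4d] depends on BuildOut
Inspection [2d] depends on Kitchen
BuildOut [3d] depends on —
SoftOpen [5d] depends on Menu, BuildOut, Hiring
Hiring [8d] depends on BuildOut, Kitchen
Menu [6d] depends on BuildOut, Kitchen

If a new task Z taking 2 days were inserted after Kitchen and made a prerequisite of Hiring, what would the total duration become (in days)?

Originally the schedule takes 21 days.
With Z inserted, Hiring now waits for max(BuildOut, Kitchen, Z).
New critical path: BuildOut→Kitchen→Z→Hiring→POS = 3+4+2+8+6 = 23 ⇒ 23 days.

23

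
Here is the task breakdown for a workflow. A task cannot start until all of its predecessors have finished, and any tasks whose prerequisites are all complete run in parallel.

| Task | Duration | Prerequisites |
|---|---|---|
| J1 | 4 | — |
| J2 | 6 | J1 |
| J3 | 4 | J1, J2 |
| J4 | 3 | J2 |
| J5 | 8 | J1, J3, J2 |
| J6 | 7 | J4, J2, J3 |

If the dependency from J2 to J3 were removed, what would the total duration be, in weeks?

Original critical path: J1→J2→J3→J5 = 4+6+4+8 = 22 ⇒ 22 weeks.
Without J2→J3, J3's earliest start moves from 10 to 4.
After: J1→J2→J4→J6 = 4+6+3+7 = 20 → 20 weeks.

20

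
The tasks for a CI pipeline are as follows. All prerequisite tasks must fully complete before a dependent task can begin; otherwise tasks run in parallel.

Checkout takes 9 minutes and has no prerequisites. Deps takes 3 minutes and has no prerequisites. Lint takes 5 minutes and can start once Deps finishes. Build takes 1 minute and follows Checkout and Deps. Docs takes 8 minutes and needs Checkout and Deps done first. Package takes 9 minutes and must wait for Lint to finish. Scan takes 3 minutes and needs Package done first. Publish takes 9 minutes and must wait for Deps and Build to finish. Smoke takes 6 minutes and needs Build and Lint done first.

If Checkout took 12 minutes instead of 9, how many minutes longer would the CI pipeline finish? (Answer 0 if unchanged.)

As given, the longest chain is Deps→Lint→Package→Scan = 3+5+9+3 = 20, so the finish is 20 minutes.
Checkout is off the critical path — its longest chain is 19 minutes, giving 1 of slack.
New critical path: Checkout→Build→Publish = 12+1+9 = 22 ⇒ 22 minutes.
Change in finish: 22 − 20 = +2 minutes.

2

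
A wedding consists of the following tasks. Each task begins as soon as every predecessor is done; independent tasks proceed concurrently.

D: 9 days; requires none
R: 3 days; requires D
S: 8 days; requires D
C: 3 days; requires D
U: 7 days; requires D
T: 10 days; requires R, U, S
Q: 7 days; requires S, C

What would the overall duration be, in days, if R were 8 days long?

Actual critical path: D→S→T = 9+8+10 = 27 ⇒ 27 days.
R is off the critical path — its longest chain is 22 days, giving 5 of slack.
New critical path: D→R→T = 9+8+10 = 27 ⇒ 27 days.

27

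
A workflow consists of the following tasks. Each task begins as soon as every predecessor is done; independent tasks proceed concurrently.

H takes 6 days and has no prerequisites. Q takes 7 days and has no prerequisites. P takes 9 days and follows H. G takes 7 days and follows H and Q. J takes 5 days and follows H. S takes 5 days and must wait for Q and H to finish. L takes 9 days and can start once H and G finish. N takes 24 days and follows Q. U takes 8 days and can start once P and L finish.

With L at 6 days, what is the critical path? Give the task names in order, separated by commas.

Actual critical path: Q→G→L→U = 7+7+9+8 = 31 ⇒ 31 days.
L lies on that path, so at 6 days the path becomes 28 days.
The binding chain switches to Q→N = 7+24 = 31; finish 31 days.

Q, N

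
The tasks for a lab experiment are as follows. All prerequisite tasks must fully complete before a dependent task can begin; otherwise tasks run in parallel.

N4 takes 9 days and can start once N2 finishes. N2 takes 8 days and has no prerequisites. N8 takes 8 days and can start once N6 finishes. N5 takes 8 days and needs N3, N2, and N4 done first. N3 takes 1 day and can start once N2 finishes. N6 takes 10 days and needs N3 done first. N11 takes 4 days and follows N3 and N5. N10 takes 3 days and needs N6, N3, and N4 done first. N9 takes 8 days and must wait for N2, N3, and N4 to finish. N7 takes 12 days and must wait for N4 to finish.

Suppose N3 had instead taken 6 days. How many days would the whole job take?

Actual critical path: N2→N4→N5→N11 = 8+9+8+4 = 29 ⇒ 29 days.
N3 has 2 days of float (longest path through it is 27).
The binding chain switches to N2→N3→N6→N8 = 8+6+10+8 = 32; finish 32 days.

32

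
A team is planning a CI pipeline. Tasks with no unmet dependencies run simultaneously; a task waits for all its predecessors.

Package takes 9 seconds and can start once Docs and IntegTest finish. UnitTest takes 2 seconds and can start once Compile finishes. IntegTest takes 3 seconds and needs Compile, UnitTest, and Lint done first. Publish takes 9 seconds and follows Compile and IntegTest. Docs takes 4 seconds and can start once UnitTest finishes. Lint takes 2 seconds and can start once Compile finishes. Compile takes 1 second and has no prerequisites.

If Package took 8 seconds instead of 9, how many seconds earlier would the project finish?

1

Critical path before the change: Compile→UnitTest→Docs→Package = 1+2+4+9 = 16 giving 16 seconds.
Package lies on that path, so at 8 seconds the path becomes 15 seconds.
Now Compile→Lint→IntegTest→Publish = 1+2+3+9 = 15 is longest, so the finish becomes 15 seconds.
Change in finish: 15 − 16 = -1 seconds.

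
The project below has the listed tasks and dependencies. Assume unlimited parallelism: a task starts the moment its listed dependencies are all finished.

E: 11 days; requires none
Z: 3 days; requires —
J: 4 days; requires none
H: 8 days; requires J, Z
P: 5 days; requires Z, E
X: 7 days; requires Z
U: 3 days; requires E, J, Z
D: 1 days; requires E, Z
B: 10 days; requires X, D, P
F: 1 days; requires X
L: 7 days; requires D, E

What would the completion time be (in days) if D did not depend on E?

With the dependency in place, E→P→B = 11+5+10 = 26 sets the finish at 26 days.
Without E→D, D's earliest start moves from 11 to 3.
New critical path: E→P→B = 11+5+10 = 26 ⇒ 26 days.

26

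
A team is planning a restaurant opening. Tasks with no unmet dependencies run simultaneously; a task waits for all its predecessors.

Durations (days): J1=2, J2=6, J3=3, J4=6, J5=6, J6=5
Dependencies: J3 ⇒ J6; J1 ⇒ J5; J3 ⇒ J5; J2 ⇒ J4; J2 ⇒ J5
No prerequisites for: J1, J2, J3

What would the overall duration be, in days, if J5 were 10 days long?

Baseline: J2→J5 = 6+6 = 12 → 12 days.
J5 is on the critical path; changing it to 10 makes that path 16 days.
No other chain overtakes it, so the finish is 16 days.

16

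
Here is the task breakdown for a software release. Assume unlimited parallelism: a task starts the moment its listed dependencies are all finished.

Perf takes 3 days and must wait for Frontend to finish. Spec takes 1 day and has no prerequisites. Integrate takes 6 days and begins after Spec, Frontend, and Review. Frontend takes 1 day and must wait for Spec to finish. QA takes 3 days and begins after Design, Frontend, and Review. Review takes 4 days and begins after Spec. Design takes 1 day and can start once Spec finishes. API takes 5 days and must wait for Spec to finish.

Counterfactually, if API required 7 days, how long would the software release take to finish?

The binding path is Spec→Review→Integrate = 1+4+6 = 11; finish at 11 days.
API has 5 days of float (longest path through it is 6).
That remains the longest chain; total 11 days.

11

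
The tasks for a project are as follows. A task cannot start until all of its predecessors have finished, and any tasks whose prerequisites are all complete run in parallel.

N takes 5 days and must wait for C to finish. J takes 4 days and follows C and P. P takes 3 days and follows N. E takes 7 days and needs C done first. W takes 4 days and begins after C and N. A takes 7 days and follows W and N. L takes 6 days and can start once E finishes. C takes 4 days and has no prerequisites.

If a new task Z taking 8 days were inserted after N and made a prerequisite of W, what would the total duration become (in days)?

28

Originally the schedule takes 20 days.
With Z inserted, W now waits for max(C, N, Z).
New critical path: C→N→Z→W→A = 4+5+8+4+7 = 28 ⇒ 28 days.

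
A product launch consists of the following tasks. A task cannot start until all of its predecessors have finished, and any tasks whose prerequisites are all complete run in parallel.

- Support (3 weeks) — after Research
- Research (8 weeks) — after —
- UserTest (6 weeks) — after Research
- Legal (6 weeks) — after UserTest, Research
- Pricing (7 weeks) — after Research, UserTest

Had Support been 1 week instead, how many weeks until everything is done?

Critical path before the change: Research→UserTest→Pricing = 8+6+7 = 21 giving 21 weeks.
Support is off the critical path — its longest chain is 11 weeks, giving 10 of slack.
That remains the longest chain; total 21 weeks.

21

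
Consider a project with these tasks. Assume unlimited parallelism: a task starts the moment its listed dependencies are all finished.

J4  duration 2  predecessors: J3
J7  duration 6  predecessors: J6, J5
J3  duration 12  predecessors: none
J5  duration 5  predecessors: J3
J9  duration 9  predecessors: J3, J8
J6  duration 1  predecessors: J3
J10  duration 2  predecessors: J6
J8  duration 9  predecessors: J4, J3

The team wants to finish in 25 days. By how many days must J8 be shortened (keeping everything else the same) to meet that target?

Current finish: 32 days; target: 25.
J8 is on every critical path, so each day cut from J8 cuts the finish by one (this holds down to a finish of 24).
Need 32 − 25 = 7 days off J8 → J8 becomes 2 days, finish becomes 25.

7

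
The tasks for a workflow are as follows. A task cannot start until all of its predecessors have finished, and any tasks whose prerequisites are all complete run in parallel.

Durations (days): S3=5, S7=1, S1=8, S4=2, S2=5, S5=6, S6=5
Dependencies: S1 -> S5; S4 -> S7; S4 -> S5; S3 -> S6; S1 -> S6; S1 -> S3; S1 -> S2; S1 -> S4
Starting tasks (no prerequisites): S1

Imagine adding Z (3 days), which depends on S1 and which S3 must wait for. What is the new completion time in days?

Originally the project takes 18 days.
With Z inserted, S3 now waits for max(S1, Z).
New critical path: S1→Z→S3→S6 = 8+3+5+5 = 21 ⇒ 21 days.

21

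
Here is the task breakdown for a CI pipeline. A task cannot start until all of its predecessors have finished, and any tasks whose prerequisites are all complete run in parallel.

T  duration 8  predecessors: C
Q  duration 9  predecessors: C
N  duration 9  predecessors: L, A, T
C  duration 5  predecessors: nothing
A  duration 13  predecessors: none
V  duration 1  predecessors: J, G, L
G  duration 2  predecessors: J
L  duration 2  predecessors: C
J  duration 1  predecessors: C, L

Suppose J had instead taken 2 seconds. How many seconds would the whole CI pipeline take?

22

Critical path before the change: A→N = 13+9 = 22 giving 22 seconds.
J is off the critical path — its longest chain is 11 seconds, giving 11 of slack.
That remains the longest chain; total 22 seconds.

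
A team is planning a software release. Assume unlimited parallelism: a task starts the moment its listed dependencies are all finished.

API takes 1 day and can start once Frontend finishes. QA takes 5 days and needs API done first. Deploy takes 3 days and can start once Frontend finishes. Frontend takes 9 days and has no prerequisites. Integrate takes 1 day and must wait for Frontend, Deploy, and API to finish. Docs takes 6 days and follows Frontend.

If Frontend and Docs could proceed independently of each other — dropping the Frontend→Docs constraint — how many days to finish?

Before: longest chain Frontend→API→QA = 9+1+5 = 15, finish 15.
Without Frontend→Docs, Docs's earliest start moves from 9 to 0.
New critical path: Frontend→API→QA = 9+1+5 = 15 ⇒ 15 days.

15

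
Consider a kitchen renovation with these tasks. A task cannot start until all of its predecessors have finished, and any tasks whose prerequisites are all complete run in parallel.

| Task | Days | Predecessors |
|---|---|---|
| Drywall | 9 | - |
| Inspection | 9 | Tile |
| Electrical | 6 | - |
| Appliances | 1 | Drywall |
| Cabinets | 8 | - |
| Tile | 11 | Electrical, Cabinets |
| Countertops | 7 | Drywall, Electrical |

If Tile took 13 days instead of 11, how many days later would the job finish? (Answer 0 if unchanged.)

2

Baseline: Cabinets→Tile→Inspection = 8+11+9 = 28 → 28 days.
Tile is on the critical path; changing it to 13 makes that path 30 days.
The critical path is still Cabinets→Tile→Inspection; finish is now 30 days.
Change in finish: 30 − 28 = +2 days.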